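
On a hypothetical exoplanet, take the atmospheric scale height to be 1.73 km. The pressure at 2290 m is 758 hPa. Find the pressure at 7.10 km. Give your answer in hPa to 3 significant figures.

P ≈ 47.0 hPa

Between two levels, P₂ = P₁ exp(−Δz/H) with Δz = z₂ − z₁.
Δz = 7100.0 − 2290.0 = 4810.0 m; Δz/H = 4810.0/1730.0 = 2.7803.
P₂ = 758 × exp(−2.7803) = 758 × 0.062020 = 47.011 hPa.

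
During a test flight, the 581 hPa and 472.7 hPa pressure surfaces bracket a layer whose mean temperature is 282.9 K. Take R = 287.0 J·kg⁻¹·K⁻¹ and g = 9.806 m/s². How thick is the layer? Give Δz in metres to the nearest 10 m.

Hypsometric equation: Δz = (R T̄/g) ln(P₁/P₂).
R T̄/g = 287.0 × 282.9 / 9.806 = 8279.9 m.
ln(581/472.7) = ln(1.2291) = 0.20628.
Δz = 8279.9 × 0.20628 = 1708.0 m.

Δz ≈ 1710 m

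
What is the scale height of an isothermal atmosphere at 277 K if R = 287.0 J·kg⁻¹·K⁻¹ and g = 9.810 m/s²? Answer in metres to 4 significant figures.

H ≈ 8104 m

The scale height of an isothermal atmosphere is H = RT/g.
H = 287.0 × 277 / 9.810 = 79499/9.810 = 8103.9 m.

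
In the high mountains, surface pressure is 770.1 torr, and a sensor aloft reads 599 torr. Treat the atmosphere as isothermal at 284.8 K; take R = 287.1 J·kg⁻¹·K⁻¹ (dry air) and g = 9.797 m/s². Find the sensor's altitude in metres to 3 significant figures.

Scale height: H = RT/g = 287.1 × 284.8 / 9.797 = 8346.0 m.
Invert the barometric formula: z = H ln(P₀/P).
P₀/P = 770.1/599 = 1.2856; ln(1.2856) = 0.25123.
z = 8346.0 × 0.25123 = 2096.8 m.

z ≈ 2100 m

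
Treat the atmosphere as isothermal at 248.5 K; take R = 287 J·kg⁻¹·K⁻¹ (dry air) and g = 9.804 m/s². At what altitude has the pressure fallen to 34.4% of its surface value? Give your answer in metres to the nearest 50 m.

z ≈ 7750 m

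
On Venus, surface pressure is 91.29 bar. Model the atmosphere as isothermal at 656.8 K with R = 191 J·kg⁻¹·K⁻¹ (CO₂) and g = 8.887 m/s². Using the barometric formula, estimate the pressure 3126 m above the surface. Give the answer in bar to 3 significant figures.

P ≈ 73.2 bar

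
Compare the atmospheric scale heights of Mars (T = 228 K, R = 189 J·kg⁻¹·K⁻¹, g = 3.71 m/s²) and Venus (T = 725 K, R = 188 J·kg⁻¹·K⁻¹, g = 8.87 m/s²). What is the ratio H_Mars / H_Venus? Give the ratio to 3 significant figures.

H = RT/g for each body.
H_Mars = 189 × 228 / 3.71 = 11615 m.
H_Venus = 188 × 725 / 8.87 = 15366 m.
H_Mars/H_Venus = 11615/15366 = 0.75589.

H_Mars/H_Venus ≈ 0.756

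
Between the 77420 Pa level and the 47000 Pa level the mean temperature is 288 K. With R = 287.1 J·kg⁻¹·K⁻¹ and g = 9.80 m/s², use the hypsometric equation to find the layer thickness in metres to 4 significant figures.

Hypsometric equation: Δz = (R T̄/g) ln(P₁/P₂).
R T̄/g = 287.1 × 288 / 9.80 = 8437.2 m.
ln(77420/47000) = ln(1.6472) = 0.49908.
Δz = 8437.2 × 0.49908 = 4210.8 m.

Δz ≈ 4211 m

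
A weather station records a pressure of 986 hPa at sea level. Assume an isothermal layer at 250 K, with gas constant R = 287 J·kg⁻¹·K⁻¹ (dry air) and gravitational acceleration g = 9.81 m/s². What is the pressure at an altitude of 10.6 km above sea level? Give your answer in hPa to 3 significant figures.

P ≈ 231 hPa

Scale height: H = RT/g = 287 × 250 / 9.81 = 7314.0 m.
Barometric formula: P = P₀ exp(−z/H).
z/H = 10600/7314.0 = 1.4493; exp(−1.4493) = 0.23473.
P = 986 × 0.23473 = 231.44 hPa.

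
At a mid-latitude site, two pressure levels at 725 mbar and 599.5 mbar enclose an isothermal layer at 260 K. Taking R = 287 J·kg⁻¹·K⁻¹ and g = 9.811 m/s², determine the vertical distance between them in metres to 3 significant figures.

Δz ≈ 1450 m

Hypsometric equation: Δz = (R T̄/g) ln(P₁/P₂).
R T̄/g = 287 × 260 / 9.811 = 7605.7 m.
ln(725/599.5) = ln(1.2093) = 0.19004.
Δz = 7605.7 × 0.19004 = 1445.4 m.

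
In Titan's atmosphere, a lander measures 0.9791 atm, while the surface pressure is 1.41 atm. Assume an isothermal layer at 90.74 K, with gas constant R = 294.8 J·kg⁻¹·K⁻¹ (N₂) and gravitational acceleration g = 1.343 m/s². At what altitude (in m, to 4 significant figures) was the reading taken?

z ≈ 7264 m

Scale height: H = RT/g = 294.8 × 90.74 / 1.343 = 19918 m.
Invert the barometric formula: z = H ln(P₀/P).
P₀/P = 1.41/0.9791 = 1.4401; ln(1.4401) = 0.36471.
z = 19918 × 0.36471 = 7264.3 m.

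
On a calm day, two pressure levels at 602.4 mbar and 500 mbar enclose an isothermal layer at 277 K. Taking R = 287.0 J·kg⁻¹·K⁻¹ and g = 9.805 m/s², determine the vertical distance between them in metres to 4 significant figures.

Hypsometric equation: Δz = (R T̄/g) ln(P₁/P₂).
R T̄/g = 287.0 × 277 / 9.805 = 8108.0 m.
ln(602.4/500) = ln(1.2048) = 0.18631.
Δz = 8108.0 × 0.18631 = 1510.6 m.

Δz ≈ 1511 m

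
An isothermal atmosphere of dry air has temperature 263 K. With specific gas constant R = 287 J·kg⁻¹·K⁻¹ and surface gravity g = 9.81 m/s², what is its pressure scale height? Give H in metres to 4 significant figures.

The scale height of an isothermal atmosphere is H = RT/g.
H = 287 × 263 / 9.81 = 75481/9.81 = 7694.3 m.

H ≈ 7694 m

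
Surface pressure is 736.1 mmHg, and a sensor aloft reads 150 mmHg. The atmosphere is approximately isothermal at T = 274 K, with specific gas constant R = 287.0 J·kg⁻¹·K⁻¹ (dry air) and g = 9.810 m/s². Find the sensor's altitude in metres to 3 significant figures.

Scale height: H = RT/g = 287.0 × 274 / 9.810 = 8016.1 m.
Invert the barometric formula: z = H ln(P₀/P).
P₀/P = 736.1/150 = 4.9073; ln(4.9073) = 1.5907.
z = 8016.1 × 1.5907 = 12751 m.

z ≈ 12800 m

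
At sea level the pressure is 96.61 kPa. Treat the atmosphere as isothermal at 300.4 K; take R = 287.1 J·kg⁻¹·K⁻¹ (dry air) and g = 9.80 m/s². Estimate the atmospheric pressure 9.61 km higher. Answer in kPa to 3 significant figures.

P ≈ 32.4 kPa

Scale height: H = RT/g = 287.1 × 300.4 / 9.80 = 8800.5 m.
Barometric formula: P = P₀ exp(−z/H).
z/H = 9610.0/8800.5 = 1.0920; exp(−1.0920) = 0.33554.
P = 96.61 × 0.33554 = 32.417 kPa.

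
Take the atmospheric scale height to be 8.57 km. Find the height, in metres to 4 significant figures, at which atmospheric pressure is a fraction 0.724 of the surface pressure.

Set P/P₀ = exp(−z/H) = 0.724, so z = −H ln(0.724).
−ln(0.724) = 0.32296; z = 8570.0 × 0.32296 = 2767.8 m.

z ≈ 2768 m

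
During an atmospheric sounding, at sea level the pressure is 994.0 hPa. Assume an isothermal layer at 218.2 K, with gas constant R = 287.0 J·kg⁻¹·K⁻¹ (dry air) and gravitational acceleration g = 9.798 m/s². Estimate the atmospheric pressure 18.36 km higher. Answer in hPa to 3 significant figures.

P ≈ 56.2 hPa

Scale height: H = RT/g = 287.0 × 218.2 / 9.798 = 6391.4 m.
Barometric formula: P = P₀ exp(−z/H).
z/H = 18360/6391.4 = 2.8726; exp(−2.8726) = 0.056552.
P = 994.0 × 0.056552 = 56.213 hPa.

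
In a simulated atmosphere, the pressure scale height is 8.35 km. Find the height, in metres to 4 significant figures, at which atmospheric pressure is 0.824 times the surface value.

Set P/P₀ = exp(−z/H) = 0.824, so z = −H ln(0.824).
−ln(0.824) = 0.19358; z = 8350.0 × 0.19358 = 1616.4 m.

z ≈ 1616 m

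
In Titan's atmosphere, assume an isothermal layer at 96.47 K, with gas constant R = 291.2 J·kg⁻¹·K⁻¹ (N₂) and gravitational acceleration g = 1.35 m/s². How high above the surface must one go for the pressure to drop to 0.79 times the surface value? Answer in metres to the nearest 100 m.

Scale height: H = RT/g = 291.2 × 96.47 / 1.35 = 20809 m.
Set P/P₀ = exp(−z/H) = 0.79, so z = −H ln(0.79).
−ln(0.79) = 0.23572; z = 20809 × 0.23572 = 4905.1 m.

z ≈ 4900 m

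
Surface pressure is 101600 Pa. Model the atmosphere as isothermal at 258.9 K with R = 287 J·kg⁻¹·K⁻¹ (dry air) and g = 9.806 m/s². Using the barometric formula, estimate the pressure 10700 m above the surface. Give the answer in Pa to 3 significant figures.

P ≈ 24800 Pa

Scale height: H = RT/g = 287 × 258.9 / 9.806 = 7577.4 m.
Barometric formula: P = P₀ exp(−z/H).
z/H = 10700/7577.4 = 1.4121; exp(−1.4121) = 0.24363.
P = 101600 × 0.24363 = 24753 Pa.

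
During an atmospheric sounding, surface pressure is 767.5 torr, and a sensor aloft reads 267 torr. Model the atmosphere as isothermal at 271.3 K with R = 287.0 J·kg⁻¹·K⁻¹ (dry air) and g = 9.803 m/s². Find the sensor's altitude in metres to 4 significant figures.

Scale height: H = RT/g = 287.0 × 271.3 / 9.803 = 7942.8 m.
Invert the barometric formula: z = H ln(P₀/P).
P₀/P = 767.5/267 = 2.8745; ln(2.8745) = 1.0559.
z = 7942.8 × 1.0559 = 8386.8 m.

z ≈ 8387 m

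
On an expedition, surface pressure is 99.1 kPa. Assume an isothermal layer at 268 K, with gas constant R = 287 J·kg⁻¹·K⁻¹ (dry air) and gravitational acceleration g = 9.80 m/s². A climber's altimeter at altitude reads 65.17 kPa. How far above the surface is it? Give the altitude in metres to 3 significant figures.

Scale height: H = RT/g = 287 × 268 / 9.80 = 7848.6 m.
Invert the barometric formula: z = H ln(P₀/P).
P₀/P = 99.1/65.17 = 1.5206; ln(1.5206) = 0.41910.
z = 7848.6 × 0.41910 = 3289.3 m.

z ≈ 3290 m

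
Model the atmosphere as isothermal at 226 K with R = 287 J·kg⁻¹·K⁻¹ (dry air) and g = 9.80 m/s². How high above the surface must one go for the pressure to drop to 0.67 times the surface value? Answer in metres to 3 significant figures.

Scale height: H = RT/g = 287 × 226 / 9.80 = 6618.6 m.
Set P/P₀ = exp(−z/H) = 0.67, so z = −H ln(0.67).
−ln(0.67) = 0.40048; z = 6618.6 × 0.40048 = 2650.6 m.

z ≈ 2650 m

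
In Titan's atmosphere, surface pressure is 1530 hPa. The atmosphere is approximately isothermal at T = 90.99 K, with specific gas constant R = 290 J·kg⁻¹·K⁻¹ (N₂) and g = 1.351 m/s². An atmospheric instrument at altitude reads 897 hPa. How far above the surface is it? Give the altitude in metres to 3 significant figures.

Scale height: H = RT/g = 290 × 90.99 / 1.351 = 19532 m.
Invert the barometric formula: z = H ln(P₀/P).
P₀/P = 1530/897 = 1.7057; ln(1.7057) = 0.53398.
z = 19532 × 0.53398 = 10430 m.

z ≈ 10400 m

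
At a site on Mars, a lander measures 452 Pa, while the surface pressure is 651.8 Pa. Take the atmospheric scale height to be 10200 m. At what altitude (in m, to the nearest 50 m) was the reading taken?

z ≈ 3750 m

Invert the barometric formula: z = H ln(P₀/P).
P₀/P = 651.8/452 = 1.4420; ln(1.4420) = 0.36603.
z = 10200 × 0.36603 = 3733.5 m.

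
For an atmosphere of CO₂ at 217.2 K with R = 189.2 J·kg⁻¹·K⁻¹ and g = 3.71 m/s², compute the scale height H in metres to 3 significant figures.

H ≈ 11100 m

The scale height of an isothermal atmosphere is H = RT/g.
H = 189.2 × 217.2 / 3.71 = 41094/3.71 = 11077 m.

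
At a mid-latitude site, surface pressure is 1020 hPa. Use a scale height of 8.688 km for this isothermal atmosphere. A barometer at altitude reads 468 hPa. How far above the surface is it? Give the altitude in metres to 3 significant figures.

Invert the barometric formula: z = H ln(P₀/P).
P₀/P = 1020/468 = 2.1795; ln(2.1795) = 0.77910.
z = 8688.0 × 0.77910 = 6768.8 m.

z ≈ 6770 m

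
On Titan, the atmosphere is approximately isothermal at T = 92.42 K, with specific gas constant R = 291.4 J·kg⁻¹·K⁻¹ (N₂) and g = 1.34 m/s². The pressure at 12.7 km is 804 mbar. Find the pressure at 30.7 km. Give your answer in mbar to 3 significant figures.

Scale height: H = RT/g = 291.4 × 92.42 / 1.34 = 20098 m.
Between two levels, P₂ = P₁ exp(−Δz/H) with Δz = z₂ − z₁.
Δz = 30700 − 12700 = 18000 m; Δz/H = 18000/20098 = 0.89561.
P₂ = 804 × exp(−0.89561) = 804 × 0.40836 = 328.32 mbar.

P ≈ 328 mbar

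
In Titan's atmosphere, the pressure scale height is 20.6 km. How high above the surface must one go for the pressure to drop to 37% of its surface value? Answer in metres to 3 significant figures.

Set P/P₀ = exp(−z/H) = 0.37, so z = −H ln(0.37).
−ln(0.37) = 0.99425; z = 20600 × 0.99425 = 20482 m.

z ≈ 20500 m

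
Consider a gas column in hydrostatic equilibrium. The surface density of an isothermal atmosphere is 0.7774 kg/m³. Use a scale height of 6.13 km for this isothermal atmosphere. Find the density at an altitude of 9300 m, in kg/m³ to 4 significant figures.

In an isothermal atmosphere, density decays like pressure: ρ = ρ₀ exp(−z/H).
z/H = 9300.0/6130.0 = 1.5171; exp(−1.5171) = 0.21935.
ρ = 0.7774 × 0.21935 = 0.17052 kg/m³.

ρ ≈ 0.1705 kg/m³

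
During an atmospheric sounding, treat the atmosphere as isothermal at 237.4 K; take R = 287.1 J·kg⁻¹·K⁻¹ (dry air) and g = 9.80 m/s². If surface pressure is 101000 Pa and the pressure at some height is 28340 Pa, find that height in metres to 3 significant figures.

z ≈ 8840 m

Scale height: H = RT/g = 287.1 × 237.4 / 9.80 = 6954.9 m.
Invert the barometric formula: z = H ln(P₀/P).
P₀/P = 101000/28340 = 3.5639; ln(3.5639) = 1.2709.
z = 6954.9 × 1.2709 = 8839.0 m.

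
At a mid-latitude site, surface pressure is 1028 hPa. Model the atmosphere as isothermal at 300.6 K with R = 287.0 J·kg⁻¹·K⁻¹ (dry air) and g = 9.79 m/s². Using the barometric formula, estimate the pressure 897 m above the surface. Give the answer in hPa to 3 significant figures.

P ≈ 929 hPa

Scale height: H = RT/g = 287.0 × 300.6 / 9.79 = 8812.3 m.
Barometric formula: P = P₀ exp(−z/H).
z/H = 897.00/8812.3 = 0.10179; exp(−0.10179) = 0.90322.
P = 1028 × 0.90322 = 928.51 hPa.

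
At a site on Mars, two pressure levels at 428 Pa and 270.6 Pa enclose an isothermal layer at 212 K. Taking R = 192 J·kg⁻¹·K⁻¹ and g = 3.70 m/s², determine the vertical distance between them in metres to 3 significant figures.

Hypsometric equation: Δz = (R T̄/g) ln(P₁/P₂).
R T̄/g = 192 × 212 / 3.70 = 11001 m.
ln(428/270.6) = ln(1.5817) = 0.45850.
Δz = 11001 × 0.45850 = 5044.0 m.

Δz ≈ 5040 m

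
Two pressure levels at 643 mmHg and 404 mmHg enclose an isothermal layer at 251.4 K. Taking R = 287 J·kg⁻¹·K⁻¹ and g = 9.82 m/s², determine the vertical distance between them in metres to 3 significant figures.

Hypsometric equation: Δz = (R T̄/g) ln(P₁/P₂).
R T̄/g = 287 × 251.4 / 9.82 = 7347.4 m.
ln(643/404) = ln(1.5916) = 0.46474.
Δz = 7347.4 × 0.46474 = 3414.6 m.

Δz ≈ 3410 m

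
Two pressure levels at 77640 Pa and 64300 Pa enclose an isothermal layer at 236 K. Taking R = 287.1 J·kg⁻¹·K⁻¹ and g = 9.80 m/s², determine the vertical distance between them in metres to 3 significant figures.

Hypsometric equation: Δz = (R T̄/g) ln(P₁/P₂).
R T̄/g = 287.1 × 236 / 9.80 = 6913.8 m.
ln(77640/64300) = ln(1.2075) = 0.18855.
Δz = 6913.8 × 0.18855 = 1303.6 m.

Δz ≈ 1300 m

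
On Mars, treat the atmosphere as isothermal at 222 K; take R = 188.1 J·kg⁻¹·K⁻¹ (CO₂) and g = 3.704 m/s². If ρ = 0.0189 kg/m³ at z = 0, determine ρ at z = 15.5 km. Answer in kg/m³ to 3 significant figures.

Scale height: H = RT/g = 188.1 × 222 / 3.704 = 11274 m.
In an isothermal atmosphere, density decays like pressure: ρ = ρ₀ exp(−z/H).
z/H = 15500/11274 = 1.3748; exp(−1.3748) = 0.25289.
ρ = 0.0189 × 0.25289 = 0.0047796 kg/m³.

ρ ≈ 0.00478 kg/m³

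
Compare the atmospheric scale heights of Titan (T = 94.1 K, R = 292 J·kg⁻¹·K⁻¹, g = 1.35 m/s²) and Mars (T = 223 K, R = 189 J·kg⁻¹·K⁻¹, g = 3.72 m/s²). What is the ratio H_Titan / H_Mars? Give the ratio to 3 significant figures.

H_Titan/H_Mars ≈ 1.80

H = RT/g for each body.
H_Titan = 292 × 94.1 / 1.35 = 20353 m.
H_Mars = 189 × 223 / 3.72 = 11330 m.
H_Titan/H_Mars = 20353/11330 = 1.7964.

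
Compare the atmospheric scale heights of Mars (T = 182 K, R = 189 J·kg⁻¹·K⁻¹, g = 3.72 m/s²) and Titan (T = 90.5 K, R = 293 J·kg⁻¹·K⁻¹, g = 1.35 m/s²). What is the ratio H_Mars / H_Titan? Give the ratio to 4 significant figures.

H_Mars/H_Titan ≈ 0.4708

H = RT/g for each body.
H_Mars = 189 × 182 / 3.72 = 9246.8 m.
H_Titan = 293 × 90.5 / 1.35 = 19642 m.
H_Mars/H_Titan = 9246.8/19642 = 0.47077.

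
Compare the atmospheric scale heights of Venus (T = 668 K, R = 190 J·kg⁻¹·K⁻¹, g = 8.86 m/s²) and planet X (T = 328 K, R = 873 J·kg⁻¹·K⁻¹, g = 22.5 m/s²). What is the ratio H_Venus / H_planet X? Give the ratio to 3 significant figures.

H_Venus/H_planet X ≈ 1.13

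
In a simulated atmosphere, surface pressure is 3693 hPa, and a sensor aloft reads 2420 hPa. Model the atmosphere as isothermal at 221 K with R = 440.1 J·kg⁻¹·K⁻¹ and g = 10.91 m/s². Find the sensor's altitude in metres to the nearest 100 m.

z ≈ 3800 m

Scale height: H = RT/g = 440.1 × 221 / 10.91 = 8914.9 m.
Invert the barometric formula: z = H ln(P₀/P).
P₀/P = 3693/2420 = 1.5260; ln(1.5260) = 0.42265.
z = 8914.9 × 0.42265 = 3767.9 m.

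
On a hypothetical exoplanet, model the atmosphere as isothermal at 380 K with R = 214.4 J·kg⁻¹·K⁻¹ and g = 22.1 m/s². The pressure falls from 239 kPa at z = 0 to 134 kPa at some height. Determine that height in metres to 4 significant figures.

z ≈ 2133 m

Scale height: H = RT/g = 214.4 × 380 / 22.1 = 3686.5 m.
Invert the barometric formula: z = H ln(P₀/P).
P₀/P = 239/134 = 1.7836; ln(1.7836) = 0.57863.
z = 3686.5 × 0.57863 = 2133.1 m.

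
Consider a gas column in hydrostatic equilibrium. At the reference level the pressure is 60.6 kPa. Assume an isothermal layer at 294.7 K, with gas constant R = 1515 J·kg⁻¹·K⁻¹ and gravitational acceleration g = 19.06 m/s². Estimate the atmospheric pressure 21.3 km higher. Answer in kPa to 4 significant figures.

Scale height: H = RT/g = 1515 × 294.7 / 19.06 = 23424 m.
Barometric formula: P = P₀ exp(−z/H).
z/H = 21300/23424 = 0.90932; exp(−0.90932) = 0.40280.
P = 60.6 × 0.40280 = 24.410 kPa.

P ≈ 24.41 kPa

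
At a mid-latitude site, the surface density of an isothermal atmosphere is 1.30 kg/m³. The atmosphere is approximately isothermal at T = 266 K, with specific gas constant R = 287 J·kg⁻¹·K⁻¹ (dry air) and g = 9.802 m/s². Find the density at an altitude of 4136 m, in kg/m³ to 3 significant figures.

Scale height: H = RT/g = 287 × 266 / 9.802 = 7788.4 m.
In an isothermal atmosphere, density decays like pressure: ρ = ρ₀ exp(−z/H).
z/H = 4136.0/7788.4 = 0.53105; exp(−0.53105) = 0.58799.
ρ = 1.30 × 0.58799 = 0.76439 kg/m³.

ρ ≈ 0.764 kg/m³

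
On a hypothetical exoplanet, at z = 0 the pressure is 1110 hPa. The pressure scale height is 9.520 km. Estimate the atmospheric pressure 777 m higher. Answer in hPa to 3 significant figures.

Barometric formula: P = P₀ exp(−z/H).
z/H = 777.00/9520.0 = 0.081618; exp(−0.081618) = 0.92162.
P = 1110 × 0.92162 = 1023.0 hPa.

P ≈ 1020 hPa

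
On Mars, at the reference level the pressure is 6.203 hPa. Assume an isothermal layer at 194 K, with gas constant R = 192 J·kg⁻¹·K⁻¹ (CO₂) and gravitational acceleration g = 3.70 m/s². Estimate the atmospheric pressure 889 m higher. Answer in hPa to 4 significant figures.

Scale height: H = RT/g = 192 × 194 / 3.70 = 10067 m.
Barometric formula: P = P₀ exp(−z/H).
z/H = 889.00/10067 = 0.088308; exp(−0.088308) = 0.91548.
P = 6.203 × 0.91548 = 5.6787 hPa.

P ≈ 5.679 hPa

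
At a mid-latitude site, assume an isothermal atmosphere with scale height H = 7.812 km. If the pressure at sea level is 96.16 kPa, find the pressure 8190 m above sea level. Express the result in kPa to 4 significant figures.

Barometric formula: P = P₀ exp(−z/H).
z/H = 8190.0/7812.0 = 1.0484; exp(−1.0484) = 0.35050.
P = 96.16 × 0.35050 = 33.704 kPa.

P ≈ 33.70 kPa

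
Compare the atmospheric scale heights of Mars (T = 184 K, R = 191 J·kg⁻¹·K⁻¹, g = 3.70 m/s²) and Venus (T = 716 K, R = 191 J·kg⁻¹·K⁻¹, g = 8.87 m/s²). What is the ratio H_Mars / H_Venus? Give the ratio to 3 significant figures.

H = RT/g for each body.
H_Mars = 191 × 184 / 3.70 = 9498.4 m.
H_Venus = 191 × 716 / 8.87 = 15418 m.
H_Mars/H_Venus = 9498.4/15418 = 0.61606.

H_Mars/H_Venus ≈ 0.616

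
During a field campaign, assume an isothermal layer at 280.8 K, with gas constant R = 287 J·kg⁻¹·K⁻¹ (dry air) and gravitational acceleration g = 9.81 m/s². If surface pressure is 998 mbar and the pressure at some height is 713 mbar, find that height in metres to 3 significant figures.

Scale height: H = RT/g = 287 × 280.8 / 9.81 = 8215.0 m.
Invert the barometric formula: z = H ln(P₀/P).
P₀/P = 998/713 = 1.3997; ln(1.3997) = 0.33626.
z = 8215.0 × 0.33626 = 2762.4 m.

z ≈ 2760 m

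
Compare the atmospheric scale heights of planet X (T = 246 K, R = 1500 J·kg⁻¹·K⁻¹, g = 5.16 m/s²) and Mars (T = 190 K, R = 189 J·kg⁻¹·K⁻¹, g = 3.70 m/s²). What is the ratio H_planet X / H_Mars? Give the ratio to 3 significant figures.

H_planet X/H_Mars ≈ 7.37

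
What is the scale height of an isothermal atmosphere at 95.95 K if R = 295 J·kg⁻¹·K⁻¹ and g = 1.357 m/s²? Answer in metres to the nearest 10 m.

H ≈ 20860 m

The scale height of an isothermal atmosphere is H = RT/g.
H = 295 × 95.95 / 1.357 = 28305/1.357 = 20859 m.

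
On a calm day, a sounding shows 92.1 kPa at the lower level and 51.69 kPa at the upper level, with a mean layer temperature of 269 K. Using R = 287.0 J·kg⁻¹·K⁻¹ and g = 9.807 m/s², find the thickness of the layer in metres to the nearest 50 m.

Hypsometric equation: Δz = (R T̄/g) ln(P₁/P₂).
R T̄/g = 287.0 × 269 / 9.807 = 7872.2 m.
ln(92.1/51.69) = ln(1.7818) = 0.57762.
Δz = 7872.2 × 0.57762 = 4547.1 m.

Δz ≈ 4550 m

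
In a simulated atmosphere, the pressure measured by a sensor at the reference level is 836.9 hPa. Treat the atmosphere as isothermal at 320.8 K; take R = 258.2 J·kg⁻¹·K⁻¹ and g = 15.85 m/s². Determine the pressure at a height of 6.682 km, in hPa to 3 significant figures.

Scale height: H = RT/g = 258.2 × 320.8 / 15.85 = 5225.9 m.
Barometric formula: P = P₀ exp(−z/H).
z/H = 6682.0/5225.9 = 1.2786; exp(−1.2786) = 0.27843.
P = 836.9 × 0.27843 = 233.02 hPa.

P ≈ 233 hPa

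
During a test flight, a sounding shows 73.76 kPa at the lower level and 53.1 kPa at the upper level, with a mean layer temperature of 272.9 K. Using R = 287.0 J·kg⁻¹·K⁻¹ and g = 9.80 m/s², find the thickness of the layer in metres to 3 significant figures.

Hypsometric equation: Δz = (R T̄/g) ln(P₁/P₂).
R T̄/g = 287.0 × 272.9 / 9.80 = 7992.1 m.
ln(73.76/53.1) = ln(1.3891) = 0.32866.
Δz = 7992.1 × 0.32866 = 2626.7 m.

Δz ≈ 2630 m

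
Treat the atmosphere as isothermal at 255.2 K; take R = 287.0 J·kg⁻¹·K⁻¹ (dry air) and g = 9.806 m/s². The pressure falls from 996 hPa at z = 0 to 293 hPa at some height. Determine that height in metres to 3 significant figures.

Scale height: H = RT/g = 287.0 × 255.2 / 9.806 = 7469.1 m.
Invert the barometric formula: z = H ln(P₀/P).
P₀/P = 996/293 = 3.3993; ln(3.3993) = 1.2236.
z = 7469.1 × 1.2236 = 9139.2 m.

z ≈ 9140 m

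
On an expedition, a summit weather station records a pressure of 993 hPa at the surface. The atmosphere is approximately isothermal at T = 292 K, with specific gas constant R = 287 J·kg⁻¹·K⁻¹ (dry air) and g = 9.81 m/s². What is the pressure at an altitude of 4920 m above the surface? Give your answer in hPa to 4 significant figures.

P ≈ 558.2 hPa

Scale height: H = RT/g = 287 × 292 / 9.81 = 8542.7 m.
Barometric formula: P = P₀ exp(−z/H).
z/H = 4920.0/8542.7 = 0.57593; exp(−0.57593) = 0.56218.
P = 993 × 0.56218 = 558.24 hPa.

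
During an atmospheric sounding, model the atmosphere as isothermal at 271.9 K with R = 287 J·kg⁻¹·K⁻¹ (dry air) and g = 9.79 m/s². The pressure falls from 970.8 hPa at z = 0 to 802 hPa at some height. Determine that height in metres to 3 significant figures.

z ≈ 1520 m

Scale height: H = RT/g = 287 × 271.9 / 9.79 = 7970.9 m.
Invert the barometric formula: z = H ln(P₀/P).
P₀/P = 970.8/802 = 1.2105; ln(1.2105) = 0.19103.
z = 7970.9 × 0.19103 = 1522.7 m.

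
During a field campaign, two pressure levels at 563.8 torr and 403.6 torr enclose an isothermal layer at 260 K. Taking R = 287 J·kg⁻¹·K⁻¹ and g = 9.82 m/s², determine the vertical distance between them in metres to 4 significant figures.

Δz ≈ 2540 m

Hypsometric equation: Δz = (R T̄/g) ln(P₁/P₂).
R T̄/g = 287 × 260 / 9.82 = 7598.8 m.
ln(563.8/403.6) = ln(1.3969) = 0.33426.
Δz = 7598.8 × 0.33426 = 2540.0 m.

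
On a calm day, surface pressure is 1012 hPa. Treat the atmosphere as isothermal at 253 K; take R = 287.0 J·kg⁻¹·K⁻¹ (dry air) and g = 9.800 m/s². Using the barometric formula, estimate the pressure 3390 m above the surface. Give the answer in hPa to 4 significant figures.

P ≈ 640.4 hPa

Scale height: H = RT/g = 287.0 × 253 / 9.800 = 7409.3 m.
Barometric formula: P = P₀ exp(−z/H).
z/H = 3390.0/7409.3 = 0.45753; exp(−0.45753) = 0.63284.
P = 1012 × 0.63284 = 640.43 hPa.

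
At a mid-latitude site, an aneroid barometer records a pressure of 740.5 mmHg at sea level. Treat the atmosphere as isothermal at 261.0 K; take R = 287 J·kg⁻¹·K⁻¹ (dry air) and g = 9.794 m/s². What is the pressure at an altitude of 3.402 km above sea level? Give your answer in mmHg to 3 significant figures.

Scale height: H = RT/g = 287 × 261.0 / 9.794 = 7648.3 m.
Barometric formula: P = P₀ exp(−z/H).
z/H = 3402.0/7648.3 = 0.44480; exp(−0.44480) = 0.64095.
P = 740.5 × 0.64095 = 474.62 mmHg.

P ≈ 475 mmHg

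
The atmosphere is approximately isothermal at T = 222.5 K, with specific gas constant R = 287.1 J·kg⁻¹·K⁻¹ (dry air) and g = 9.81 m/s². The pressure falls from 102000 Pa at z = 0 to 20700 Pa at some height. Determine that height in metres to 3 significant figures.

Scale height: H = RT/g = 287.1 × 222.5 / 9.81 = 6511.7 m.
Invert the barometric formula: z = H ln(P₀/P).
P₀/P = 102000/20700 = 4.9275; ln(4.9275) = 1.5948.
z = 6511.7 × 1.5948 = 10385 m.

z ≈ 10400 m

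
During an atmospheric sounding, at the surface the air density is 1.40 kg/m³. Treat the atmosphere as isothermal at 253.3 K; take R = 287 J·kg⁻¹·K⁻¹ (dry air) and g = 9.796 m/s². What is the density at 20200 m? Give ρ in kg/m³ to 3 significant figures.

ρ ≈ 0.0920 kg/m³

Scale height: H = RT/g = 287 × 253.3 / 9.796 = 7421.1 m.
In an isothermal atmosphere, density decays like pressure: ρ = ρ₀ exp(−z/H).
z/H = 20200/7421.1 = 2.7220; exp(−2.7220) = 0.065743.
ρ = 1.40 × 0.065743 = 0.092040 kg/m³.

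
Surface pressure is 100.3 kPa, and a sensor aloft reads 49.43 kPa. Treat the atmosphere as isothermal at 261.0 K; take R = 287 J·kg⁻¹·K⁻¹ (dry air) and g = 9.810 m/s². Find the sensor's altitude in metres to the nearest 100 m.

Scale height: H = RT/g = 287 × 261.0 / 9.810 = 7635.8 m.
Invert the barometric formula: z = H ln(P₀/P).
P₀/P = 100.3/49.43 = 2.0291; ln(2.0291) = 0.70759.
z = 7635.8 × 0.70759 = 5403.0 m.

z ≈ 5400 m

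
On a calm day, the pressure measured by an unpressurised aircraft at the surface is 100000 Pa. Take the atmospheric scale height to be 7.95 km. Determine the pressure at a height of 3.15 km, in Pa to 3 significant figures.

Barometric formula: P = P₀ exp(−z/H).
z/H = 3150.0/7950.0 = 0.39623; exp(−0.39623) = 0.67285.
P = 100000 × 0.67285 = 67285 Pa.

P ≈ 67300 Pa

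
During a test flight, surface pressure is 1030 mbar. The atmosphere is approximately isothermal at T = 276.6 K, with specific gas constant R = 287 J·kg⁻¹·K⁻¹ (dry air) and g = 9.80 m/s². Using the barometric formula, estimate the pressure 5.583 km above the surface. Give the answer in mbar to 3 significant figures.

Scale height: H = RT/g = 287 × 276.6 / 9.80 = 8100.4 m.
Barometric formula: P = P₀ exp(−z/H).
z/H = 5583.0/8100.4 = 0.68923; exp(−0.68923) = 0.50196.
P = 1030 × 0.50196 = 517.02 mbar.

P ≈ 517 mbar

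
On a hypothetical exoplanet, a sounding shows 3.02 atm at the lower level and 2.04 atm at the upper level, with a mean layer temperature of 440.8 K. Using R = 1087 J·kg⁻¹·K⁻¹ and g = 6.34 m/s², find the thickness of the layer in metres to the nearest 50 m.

Δz ≈ 29650 m

Hypsometric equation: Δz = (R T̄/g) ln(P₁/P₂).
R T̄/g = 1087 × 440.8 / 6.34 = 75576 m.
ln(3.02/2.04) = ln(1.4804) = 0.39231.
Δz = 75576 × 0.39231 = 29649 m.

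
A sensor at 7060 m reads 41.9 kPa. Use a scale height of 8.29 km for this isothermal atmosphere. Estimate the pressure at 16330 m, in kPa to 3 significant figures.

Between two levels, P₂ = P₁ exp(−Δz/H) with Δz = z₂ − z₁.
Δz = 16330 − 7060.0 = 9270.0 m; Δz/H = 9270.0/8290.0 = 1.1182.
P₂ = 41.9 × exp(−1.1182) = 41.9 × 0.32687 = 13.696 kPa.

P ≈ 13.7 kPa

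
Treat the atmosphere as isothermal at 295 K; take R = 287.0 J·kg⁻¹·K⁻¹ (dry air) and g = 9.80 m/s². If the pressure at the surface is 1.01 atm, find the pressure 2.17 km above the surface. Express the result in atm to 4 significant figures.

Scale height: H = RT/g = 287.0 × 295 / 9.80 = 8639.3 m.
Barometric formula: P = P₀ exp(−z/H).
z/H = 2170.0/8639.3 = 0.25118; exp(−0.25118) = 0.77788.
P = 1.01 × 0.77788 = 0.78566 atm.

P ≈ 0.7857 atm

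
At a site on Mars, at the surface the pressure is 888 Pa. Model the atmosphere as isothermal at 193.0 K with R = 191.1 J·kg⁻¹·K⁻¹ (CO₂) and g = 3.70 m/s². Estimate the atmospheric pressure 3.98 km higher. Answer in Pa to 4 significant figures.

Scale height: H = RT/g = 191.1 × 193.0 / 3.70 = 9968.2 m.
Barometric formula: P = P₀ exp(−z/H).
z/H = 3980.0/9968.2 = 0.39927; exp(−0.39927) = 0.67081.
P = 888 × 0.67081 = 595.68 Pa.

P ≈ 595.7 Pa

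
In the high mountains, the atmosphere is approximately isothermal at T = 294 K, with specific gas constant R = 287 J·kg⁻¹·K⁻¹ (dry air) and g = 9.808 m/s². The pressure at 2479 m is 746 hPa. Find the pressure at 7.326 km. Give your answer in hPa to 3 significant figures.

Scale height: H = RT/g = 287 × 294 / 9.808 = 8603.0 m.
Between two levels, P₂ = P₁ exp(−Δz/H) with Δz = z₂ − z₁.
Δz = 7326.0 − 2479.0 = 4847.0 m; Δz/H = 4847.0/8603.0 = 0.56341.
P₂ = 746 × exp(−0.56341) = 746 × 0.56926 = 424.67 hPa.

P ≈ 425 hPa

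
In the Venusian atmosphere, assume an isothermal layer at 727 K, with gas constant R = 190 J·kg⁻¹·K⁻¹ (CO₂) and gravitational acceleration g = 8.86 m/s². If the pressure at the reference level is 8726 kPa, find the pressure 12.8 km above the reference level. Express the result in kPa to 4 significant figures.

Scale height: H = RT/g = 190 × 727 / 8.86 = 15590 m.
Barometric formula: P = P₀ exp(−z/H).
z/H = 12800/15590 = 0.82104; exp(−0.82104) = 0.43997.
P = 8726 × 0.43997 = 3839.2 kPa.

P ≈ 3839 kPa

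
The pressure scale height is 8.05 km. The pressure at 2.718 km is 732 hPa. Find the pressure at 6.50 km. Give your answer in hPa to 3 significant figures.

Between two levels, P₂ = P₁ exp(−Δz/H) with Δz = z₂ − z₁.
Δz = 6500.0 − 2718.0 = 3782.0 m; Δz/H = 3782.0/8050.0 = 0.46981.
P₂ = 732 × exp(−0.46981) = 732 × 0.62512 = 457.59 hPa.

P ≈ 458 hPa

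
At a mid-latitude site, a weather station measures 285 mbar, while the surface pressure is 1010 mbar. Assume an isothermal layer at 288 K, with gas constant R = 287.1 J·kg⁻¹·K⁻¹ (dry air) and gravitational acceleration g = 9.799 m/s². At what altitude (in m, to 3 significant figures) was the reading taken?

Scale height: H = RT/g = 287.1 × 288 / 9.799 = 8438.1 m.
Invert the barometric formula: z = H ln(P₀/P).
P₀/P = 1010/285 = 3.5439; ln(3.5439) = 1.2652.
z = 8438.1 × 1.2652 = 10676 m.

z ≈ 10700 m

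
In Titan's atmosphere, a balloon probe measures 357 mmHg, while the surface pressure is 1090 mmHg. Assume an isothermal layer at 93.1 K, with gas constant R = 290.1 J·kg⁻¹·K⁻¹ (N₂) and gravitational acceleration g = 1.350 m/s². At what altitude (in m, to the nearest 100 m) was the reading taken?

Scale height: H = RT/g = 290.1 × 93.1 / 1.350 = 20006 m.
Invert the barometric formula: z = H ln(P₀/P).
P₀/P = 1090/357 = 3.0532; ln(3.0532) = 1.1162.
z = 20006 × 1.1162 = 22331 m.

z ≈ 22300 m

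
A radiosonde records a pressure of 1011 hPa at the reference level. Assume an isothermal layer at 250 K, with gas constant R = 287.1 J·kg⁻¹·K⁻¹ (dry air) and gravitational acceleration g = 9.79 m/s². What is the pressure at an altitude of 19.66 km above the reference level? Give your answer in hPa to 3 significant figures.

P ≈ 69.2 hPa

Scale height: H = RT/g = 287.1 × 250 / 9.79 = 7331.5 m.
Barometric formula: P = P₀ exp(−z/H).
z/H = 19660/7331.5 = 2.6816; exp(−2.6816) = 0.068454.
P = 1011 × 0.068454 = 69.207 hPa.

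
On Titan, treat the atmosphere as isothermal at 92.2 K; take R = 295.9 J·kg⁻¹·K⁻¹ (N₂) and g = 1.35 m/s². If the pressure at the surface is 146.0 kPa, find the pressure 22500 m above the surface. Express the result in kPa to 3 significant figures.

P ≈ 48.0 kPa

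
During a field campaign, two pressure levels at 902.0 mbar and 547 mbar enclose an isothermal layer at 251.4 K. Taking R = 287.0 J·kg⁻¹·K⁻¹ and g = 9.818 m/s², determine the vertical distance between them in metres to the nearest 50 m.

Δz ≈ 3700 m

Hypsometric equation: Δz = (R T̄/g) ln(P₁/P₂).
R T̄/g = 287.0 × 251.4 / 9.818 = 7348.9 m.
ln(902.0/547) = ln(1.6490) = 0.50017.
Δz = 7348.9 × 0.50017 = 3675.7 m.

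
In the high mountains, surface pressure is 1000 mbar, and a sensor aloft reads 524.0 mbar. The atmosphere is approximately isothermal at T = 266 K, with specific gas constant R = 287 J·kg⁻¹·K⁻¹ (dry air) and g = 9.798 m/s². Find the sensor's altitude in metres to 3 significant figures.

Scale height: H = RT/g = 287 × 266 / 9.798 = 7791.6 m.
Invert the barometric formula: z = H ln(P₀/P).
P₀/P = 1000/524.0 = 1.9084; ln(1.9084) = 0.64627.
z = 7791.6 × 0.64627 = 5035.5 m.

z ≈ 5040 m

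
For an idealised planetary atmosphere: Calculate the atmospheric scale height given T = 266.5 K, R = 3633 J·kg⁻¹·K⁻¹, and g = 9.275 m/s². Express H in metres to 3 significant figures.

H ≈ 104000 m

The scale height of an isothermal atmosphere is H = RT/g.
H = 3633 × 266.5 / 9.275 = 968190/9.275 = 104390 m.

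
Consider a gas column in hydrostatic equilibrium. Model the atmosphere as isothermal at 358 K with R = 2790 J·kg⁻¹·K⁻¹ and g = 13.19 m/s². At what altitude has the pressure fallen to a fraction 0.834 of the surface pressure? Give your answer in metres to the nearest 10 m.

z ≈ 13750 m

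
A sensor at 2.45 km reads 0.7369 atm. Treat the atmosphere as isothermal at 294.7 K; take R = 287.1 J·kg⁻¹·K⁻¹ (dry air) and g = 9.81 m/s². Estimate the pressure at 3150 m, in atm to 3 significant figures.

P ≈ 0.679 atm

Scale height: H = RT/g = 287.1 × 294.7 / 9.81 = 8624.7 m.
Between two levels, P₂ = P₁ exp(−Δz/H) with Δz = z₂ − z₁.
Δz = 3150.0 − 2450.0 = 700.00 m; Δz/H = 700.00/8624.7 = 0.081162.
P₂ = 0.7369 × exp(−0.081162) = 0.7369 × 0.92204 = 0.67945 atm.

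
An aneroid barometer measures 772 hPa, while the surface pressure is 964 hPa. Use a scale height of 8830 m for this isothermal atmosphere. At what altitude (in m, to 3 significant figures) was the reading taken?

z ≈ 1960 m

Invert the barometric formula: z = H ln(P₀/P).
P₀/P = 964/772 = 1.2487; ln(1.2487) = 0.22210.
z = 8830.0 × 0.22210 = 1961.1 m.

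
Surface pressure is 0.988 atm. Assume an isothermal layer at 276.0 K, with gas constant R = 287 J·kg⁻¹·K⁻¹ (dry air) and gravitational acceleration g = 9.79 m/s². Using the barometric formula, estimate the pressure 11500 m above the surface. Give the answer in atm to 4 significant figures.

Scale height: H = RT/g = 287 × 276.0 / 9.79 = 8091.1 m.
Barometric formula: P = P₀ exp(−z/H).
z/H = 11500/8091.1 = 1.4213; exp(−1.4213) = 0.24140.
P = 0.988 × 0.24140 = 0.23850 atm.

P ≈ 0.2385 atm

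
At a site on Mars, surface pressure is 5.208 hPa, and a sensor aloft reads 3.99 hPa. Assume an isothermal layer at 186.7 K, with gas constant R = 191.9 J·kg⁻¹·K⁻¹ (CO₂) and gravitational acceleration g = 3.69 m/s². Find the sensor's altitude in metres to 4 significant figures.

Scale height: H = RT/g = 191.9 × 186.7 / 3.69 = 9709.4 m.
Invert the barometric formula: z = H ln(P₀/P).
P₀/P = 5.208/3.99 = 1.3053; ln(1.3053) = 0.26643.
z = 9709.4 × 0.26643 = 2586.9 m.

z ≈ 2587 m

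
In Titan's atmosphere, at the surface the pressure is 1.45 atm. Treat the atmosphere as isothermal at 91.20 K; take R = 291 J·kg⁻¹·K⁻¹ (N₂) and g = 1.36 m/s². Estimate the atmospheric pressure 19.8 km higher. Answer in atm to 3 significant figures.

P ≈ 0.526 atm

Scale height: H = RT/g = 291 × 91.20 / 1.36 = 19514 m.
Barometric formula: P = P₀ exp(−z/H).
z/H = 19800/19514 = 1.0147; exp(−1.0147) = 0.36251.
P = 1.45 × 0.36251 = 0.52564 atm.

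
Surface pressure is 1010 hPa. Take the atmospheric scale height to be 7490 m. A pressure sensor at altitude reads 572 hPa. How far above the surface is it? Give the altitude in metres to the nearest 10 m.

Invert the barometric formula: z = H ln(P₀/P).
P₀/P = 1010/572 = 1.7657; ln(1.7657) = 0.56855.
z = 7490.0 × 0.56855 = 4258.4 m.

z ≈ 4260 m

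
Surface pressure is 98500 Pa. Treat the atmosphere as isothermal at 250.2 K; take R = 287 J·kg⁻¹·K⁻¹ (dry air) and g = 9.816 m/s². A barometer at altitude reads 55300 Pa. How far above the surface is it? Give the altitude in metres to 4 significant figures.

Scale height: H = RT/g = 287 × 250.2 / 9.816 = 7315.3 m.
Invert the barometric formula: z = H ln(P₀/P).
P₀/P = 98500/55300 = 1.7812; ln(1.7812) = 0.57729.
z = 7315.3 × 0.57729 = 4223.0 m.

z ≈ 4223 m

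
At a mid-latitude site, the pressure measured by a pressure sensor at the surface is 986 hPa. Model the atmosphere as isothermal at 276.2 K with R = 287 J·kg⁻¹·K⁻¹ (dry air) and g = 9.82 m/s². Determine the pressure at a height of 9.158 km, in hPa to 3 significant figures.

P ≈ 317 hPa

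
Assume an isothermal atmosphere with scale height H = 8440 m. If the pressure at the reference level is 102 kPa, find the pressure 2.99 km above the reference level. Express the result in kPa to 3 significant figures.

P ≈ 71.6 kPa

Barometric formula: P = P₀ exp(−z/H).
z/H = 2990.0/8440.0 = 0.35427; exp(−0.35427) = 0.70169.
P = 102 × 0.70169 = 71.572 kPa.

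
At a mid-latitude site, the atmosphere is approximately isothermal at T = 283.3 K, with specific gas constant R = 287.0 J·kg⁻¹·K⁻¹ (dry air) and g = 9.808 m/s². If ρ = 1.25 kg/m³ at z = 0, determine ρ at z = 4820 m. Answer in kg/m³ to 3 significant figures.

ρ ≈ 0.699 kg/m³

Scale height: H = RT/g = 287.0 × 283.3 / 9.808 = 8289.9 m.
In an isothermal atmosphere, density decays like pressure: ρ = ρ₀ exp(−z/H).
z/H = 4820.0/8289.9 = 0.58143; exp(−0.58143) = 0.55910.
ρ = 1.25 × 0.55910 = 0.69888 kg/m³.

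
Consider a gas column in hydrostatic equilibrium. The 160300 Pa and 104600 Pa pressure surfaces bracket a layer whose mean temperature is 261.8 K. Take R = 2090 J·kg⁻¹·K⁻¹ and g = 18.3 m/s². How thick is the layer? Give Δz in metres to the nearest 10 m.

Δz ≈ 12760 m

Hypsometric equation: Δz = (R T̄/g) ln(P₁/P₂).
R T̄/g = 2090 × 261.8 / 18.3 = 29900 m.
ln(160300/104600) = ln(1.5325) = 0.42690.
Δz = 29900 × 0.42690 = 12764 m.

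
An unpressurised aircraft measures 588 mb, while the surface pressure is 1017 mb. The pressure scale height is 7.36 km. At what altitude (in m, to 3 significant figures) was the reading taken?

z ≈ 4030 m

Invert the barometric formula: z = H ln(P₀/P).
P₀/P = 1017/588 = 1.7296; ln(1.7296) = 0.54789.
z = 7360.0 × 0.54789 = 4032.5 m.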